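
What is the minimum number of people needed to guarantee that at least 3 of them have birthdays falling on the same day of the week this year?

There are 7 days of the week acting as pigeonholes.
With 7 × 2 = 14 people we could place exactly 2 in each, with no class reaching 3.
One more forces some class to hold 3, so 14 + 1 = 15.

15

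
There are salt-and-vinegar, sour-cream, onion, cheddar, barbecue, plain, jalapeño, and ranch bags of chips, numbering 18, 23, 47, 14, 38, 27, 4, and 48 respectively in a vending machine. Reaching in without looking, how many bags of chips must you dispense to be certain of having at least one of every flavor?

The hardest flavor to obtain is jalapeño: we could draw every other bag of chips first — 219 − 4 = 215 bags of chips — without a single jalapeño one.
The next draw must be jalapeño, so 215 + 1 = 216.

216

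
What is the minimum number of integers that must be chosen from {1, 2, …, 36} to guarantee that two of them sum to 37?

19

Partition {1, …, 36} into 18 pairs: {1,36}, {2,35}, …, {18,19}.
Choosing 18 integers — say the integers 1 through 18 — takes one from each pair and avoids the property.
Choosing 19 forces two into the same pair by pigeonhole, and those sum to 37. So 19.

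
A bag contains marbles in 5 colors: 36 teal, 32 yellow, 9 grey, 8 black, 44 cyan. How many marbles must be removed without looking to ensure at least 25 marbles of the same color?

90

Treat the 5 colors as pigeonholes.
In the worst case we take at most 24 of each color, but all 9 grey and all 8 black (fewer than 24), giving 24 + 24 + 9 + 8 + 24 = 89.
One more marble then forces some color to 25, so 89 + 1 = 90.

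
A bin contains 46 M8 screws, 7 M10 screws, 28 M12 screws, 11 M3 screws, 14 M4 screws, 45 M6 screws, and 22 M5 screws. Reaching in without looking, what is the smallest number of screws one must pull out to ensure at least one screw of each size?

167

The hardest size to obtain is M10: we could draw every other screw first — 173 − 7 = 166 screws — without a single M10 one.
The next draw must be M10, so 166 + 1 = 167.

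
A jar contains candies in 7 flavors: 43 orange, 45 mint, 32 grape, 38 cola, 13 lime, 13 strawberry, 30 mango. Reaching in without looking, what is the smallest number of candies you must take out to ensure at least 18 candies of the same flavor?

Treat the 7 flavors as pigeonholes.
In the worst case we take at most 17 of each flavor, but all 13 lime and all 13 strawberry (fewer than 17), giving 17 + 17 + 17 + 17 + 13 + 13 + 17 = 111.
One more candy then forces some flavor to 18, so 111 + 1 = 112.

112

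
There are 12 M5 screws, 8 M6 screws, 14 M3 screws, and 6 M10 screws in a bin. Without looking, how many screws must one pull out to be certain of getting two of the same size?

5

The worst case takes 1 screw of each size without reaching 2 of any: 4 × 1 = 4.
The next screw must bring some size to 2, so 4 + 1 = 5.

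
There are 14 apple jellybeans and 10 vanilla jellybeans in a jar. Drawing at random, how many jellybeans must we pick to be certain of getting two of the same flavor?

3

The worst case takes 1 jellybean of each flavor without reaching 2 of any: 2 × 1 = 2.
The next jellybean must bring some flavor to 2, so 2 + 1 = 3.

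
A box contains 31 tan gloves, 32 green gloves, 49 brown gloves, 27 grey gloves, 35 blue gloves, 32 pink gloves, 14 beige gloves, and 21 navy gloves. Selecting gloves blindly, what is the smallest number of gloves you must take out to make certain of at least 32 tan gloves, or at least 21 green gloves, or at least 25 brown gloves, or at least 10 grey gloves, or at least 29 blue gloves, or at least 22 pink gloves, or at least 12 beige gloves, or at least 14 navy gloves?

The worst case stops just short of every target: 31 tan, 20 green, 24 brown, 9 grey, 28 blue, 21 pink, 11 beige, 13 navy — 31 + 20 + 24 + 9 + 28 + 21 + 11 + 13 = 157 gloves.
One more glove must push some color to its target, so 157 + 1 = 158.

158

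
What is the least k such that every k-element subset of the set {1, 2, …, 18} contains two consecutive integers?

Partition {1, …, 18} into 9 pairs: {1,2}, {3,4}, …, {17,18}.
Choosing 9 integers — say the 9 even numbers 2, 4, …, 18 — takes one from each pair and avoids the property.
Choosing 10 forces two into the same pair by pigeonhole, and those are consecutive. So 10.

10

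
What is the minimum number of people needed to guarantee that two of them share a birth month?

There are 12 months of the year acting as pigeonholes.
With 12 people we could place one in each, avoiding any repeat.
One more forces some class to hold 2, so 12 + 1 = 13.

13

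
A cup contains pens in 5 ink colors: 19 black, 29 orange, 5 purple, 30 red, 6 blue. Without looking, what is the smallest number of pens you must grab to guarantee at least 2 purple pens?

The worst case draws every non-purple pen first: 19 + 29 + 30 + 6 = 84.
The next 2 draws are then forced to be purple, giving 84 + 2 = 86.

86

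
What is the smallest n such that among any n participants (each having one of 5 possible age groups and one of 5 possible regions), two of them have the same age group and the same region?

There are 5 × 5 = 25 (age group, region) combinations acting as pigeonholes.
With 25 participants we could place one in each, avoiding any repeat.
One more forces some (age group, region) pair to hold 2, so 25 + 1 = 26.

26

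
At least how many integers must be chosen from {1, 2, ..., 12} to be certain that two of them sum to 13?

Partition {1, …, 12} into 6 pairs: {1,12}, {2,11}, …, {6,7}.
Choosing 6 integers — say the integers 1 through 6 — takes one from each pair and avoids the property.
Choosing 7 forces two into the same pair by pigeonhole, and those sum to 13. So 7.

7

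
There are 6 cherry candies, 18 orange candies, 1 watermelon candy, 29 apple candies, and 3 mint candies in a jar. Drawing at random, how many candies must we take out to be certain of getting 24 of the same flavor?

In the worst case we take at most 23 of each flavor, but all 6 cherry, all 18 orange, all 1 watermelon, and all 3 mint (fewer than 23), giving 6 + 18 + 1 + 23 + 3 = 51.
One more candy then forces some flavor to 24, so 51 + 1 = 52.

52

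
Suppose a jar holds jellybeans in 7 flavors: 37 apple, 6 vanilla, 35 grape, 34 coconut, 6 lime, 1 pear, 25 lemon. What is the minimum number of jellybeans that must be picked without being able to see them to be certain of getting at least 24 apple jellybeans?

To avoid apple jellybeans as long as possible, exhaust the other 6 flavors first.
The worst case draws every non-apple jellybean first: 6 + 35 + 34 + 6 + 1 + 25 = 107.
The next 24 draws are then forced to be apple, giving 107 + 24 = 131.

131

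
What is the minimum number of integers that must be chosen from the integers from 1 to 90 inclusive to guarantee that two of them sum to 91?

46

Partition {1, …, 90} into 45 pairs: {1,90}, {2,89}, …, {45,46}.
Choosing 45 integers — say the integers 1 through 45 — takes one from each pair and avoids the property.
Choosing 46 forces two into the same pair by pigeonhole, and those sum to 91. So 46.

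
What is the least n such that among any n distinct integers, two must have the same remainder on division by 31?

Two integers differ by a multiple of 31 exactly when they share a remainder mod 31.
There are 31 residue classes mod 31, so 31 integers can all lie in distinct classes.
One more integer must repeat a residue, giving a difference divisible by 31. So n = 31 + 1 = 32.

32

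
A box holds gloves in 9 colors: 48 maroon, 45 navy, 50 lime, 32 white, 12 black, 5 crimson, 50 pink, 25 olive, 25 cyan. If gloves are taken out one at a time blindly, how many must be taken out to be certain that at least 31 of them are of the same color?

Treat the 9 colors as pigeonholes.
In the worst case we take at most 30 of each color, but all 12 black, all 5 crimson, all 25 olive, and all 25 cyan (fewer than 30), giving 30 + 30 + 30 + 30 + 12 + 5 + 30 + 25 + 25 = 217.
One more glove then forces some color to 31, so 217 + 1 = 218.

218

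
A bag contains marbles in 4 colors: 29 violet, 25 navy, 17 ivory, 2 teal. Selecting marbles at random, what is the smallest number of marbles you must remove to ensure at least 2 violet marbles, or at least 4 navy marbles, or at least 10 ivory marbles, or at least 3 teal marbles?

The worst case stops just short of every target: 1 violet, 3 navy, 9 ivory, 2 teal — 1 + 3 + 9 + 2 = 15 marbles.
One more marble must push some color to its target, so 15 + 1 = 16.

16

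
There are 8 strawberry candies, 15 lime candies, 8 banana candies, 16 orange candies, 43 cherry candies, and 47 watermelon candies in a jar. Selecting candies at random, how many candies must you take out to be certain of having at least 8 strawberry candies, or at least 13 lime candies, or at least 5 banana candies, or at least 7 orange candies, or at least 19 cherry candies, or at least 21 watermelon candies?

The worst case stops just short of every target: 7 strawberry, 12 lime, 4 banana, 6 orange, 18 cherry, 20 watermelon — 7 + 12 + 4 + 6 + 18 + 20 = 67 candies.
One more candy must push some flavor to its target, so 67 + 1 = 68.

68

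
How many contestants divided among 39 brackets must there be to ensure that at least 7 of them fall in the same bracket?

235

There are 39 brackets acting as pigeonholes.
With 39 × 6 = 234 contestants we could place exactly 6 in each, with no class reaching 7.
One more forces some class to hold 7, so 234 + 1 = 235.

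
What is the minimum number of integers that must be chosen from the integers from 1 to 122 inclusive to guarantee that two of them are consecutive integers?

62

Partition {1, …, 122} into 61 pairs: {1,2}, {3,4}, …, {121,122}.
Choosing 61 integers — say the 61 even numbers 2, 4, …, 122 — takes one from each pair and avoids the property.
Choosing 62 forces two into the same pair by pigeonhole, and those are consecutive. So 62.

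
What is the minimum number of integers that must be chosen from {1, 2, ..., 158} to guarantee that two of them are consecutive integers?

80

Partition {1, …, 158} into 79 pairs: {1,2}, {3,4}, …, {157,158}.
Choosing 79 integers — say the 79 even numbers 2, 4, …, 158 — takes one from each pair and avoids the property.
Choosing 80 forces two into the same pair by pigeonhole, and those are consecutive. So 80.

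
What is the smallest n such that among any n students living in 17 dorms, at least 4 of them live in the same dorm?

52

There are 17 dorms acting as pigeonholes.
With 17 × 3 = 51 students we could place exactly 3 in each, with no class reaching 4.
One more forces some class to hold 4, so 51 + 1 = 52.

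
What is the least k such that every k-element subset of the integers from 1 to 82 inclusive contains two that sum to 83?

Partition {1, …, 82} into 41 pairs: {1,82}, {2,81}, …, {41,42}.
Choosing 41 integers — say the integers 1 through 41 — takes one from each pair and avoids the property.
Choosing 42 forces two into the same pair by pigeonhole, and those sum to 83. So 42.

42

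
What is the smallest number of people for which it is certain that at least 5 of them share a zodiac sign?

49

There are 12 zodiac signs acting as pigeonholes.
With 12 × 4 = 48 people we could place exactly 4 in each, with no class reaching 5.
One more forces some class to hold 5, so 48 + 1 = 49.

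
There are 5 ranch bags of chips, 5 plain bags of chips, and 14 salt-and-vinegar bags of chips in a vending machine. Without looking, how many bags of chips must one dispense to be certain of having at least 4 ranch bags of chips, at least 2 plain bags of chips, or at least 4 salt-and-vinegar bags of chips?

8

Each of the 3 flavors has its own threshold; avoid all of them simultaneously.
The worst case stops just short of every target: 3 ranch, 1 plain, 3 salt-and-vinegar — 3 + 1 + 3 = 7 bags of chips.
One more bag of chips must push some flavor to its target, so 7 + 1 = 8.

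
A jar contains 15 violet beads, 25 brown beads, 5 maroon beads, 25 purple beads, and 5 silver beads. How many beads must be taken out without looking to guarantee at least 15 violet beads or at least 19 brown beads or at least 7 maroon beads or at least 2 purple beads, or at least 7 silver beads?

44

The worst case stops just short of every target: 14 violet, 18 brown, all 5 maroon, 1 purple, all 5 silver — 14 + 18 + 5 + 1 + 5 = 43 beads.
One more bead must push some color to its target, so 43 + 1 = 44.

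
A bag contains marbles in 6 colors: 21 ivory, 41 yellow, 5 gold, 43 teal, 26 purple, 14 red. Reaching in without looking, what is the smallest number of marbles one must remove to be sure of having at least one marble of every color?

146

The hardest color to obtain is gold: we could draw every other marble first — 150 − 5 = 145 marbles — without a single gold one.
The next draw must be gold, so 145 + 1 = 146.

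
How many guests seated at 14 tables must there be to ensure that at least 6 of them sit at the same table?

There are 14 tables acting as pigeonholes.
With 14 × 5 = 70 guests we could place exactly 5 in each, with no class reaching 6.
One more forces some class to hold 6, so 70 + 1 = 71.

71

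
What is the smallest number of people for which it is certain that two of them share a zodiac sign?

There are 12 zodiac signs acting as pigeonholes.
With 12 people we could place one in each, avoiding any repeat.
One more forces some class to hold 2, so 12 + 1 = 13.

13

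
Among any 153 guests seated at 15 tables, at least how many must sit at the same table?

The 153 guests fall into 15 tables.
If each of the 15 tables held at most 10, the total would be at most 15 × 10 = 150 < 153, a contradiction.
So at least one holds ⌈153/15⌉ = 11.

11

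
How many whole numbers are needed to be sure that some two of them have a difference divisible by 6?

7

Two integers differ by a multiple of 6 exactly when they share a remainder mod 6.
There are 6 residue classes mod 6, so 6 integers can all lie in distinct classes.
One more integer must repeat a residue, giving a difference divisible by 6. So n = 6 + 1 = 7.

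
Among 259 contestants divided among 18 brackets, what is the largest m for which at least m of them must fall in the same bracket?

15

The 259 contestants fall into 18 brackets.
If each of the 18 brackets held at most 14, the total would be at most 18 × 14 = 252 < 259, a contradiction.
So at least one holds ⌈259/18⌉ = 15.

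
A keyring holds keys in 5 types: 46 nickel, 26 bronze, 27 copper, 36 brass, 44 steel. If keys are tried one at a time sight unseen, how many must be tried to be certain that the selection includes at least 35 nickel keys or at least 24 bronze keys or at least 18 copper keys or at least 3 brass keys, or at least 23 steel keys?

99

Each of the 5 types has its own threshold; avoid all of them simultaneously.
The worst case stops just short of every target: 34 nickel, 23 bronze, 17 copper, 2 brass, 22 steel — 34 + 23 + 17 + 2 + 22 = 98 keys.
One more key must push some type to its target, so 98 + 1 = 99.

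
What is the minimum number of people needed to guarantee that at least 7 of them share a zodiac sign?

There are 12 zodiac signs acting as pigeonholes.
With 12 × 6 = 72 people we could place exactly 6 in each, with no class reaching 7.
One more forces some class to hold 7, so 72 + 1 = 73.

73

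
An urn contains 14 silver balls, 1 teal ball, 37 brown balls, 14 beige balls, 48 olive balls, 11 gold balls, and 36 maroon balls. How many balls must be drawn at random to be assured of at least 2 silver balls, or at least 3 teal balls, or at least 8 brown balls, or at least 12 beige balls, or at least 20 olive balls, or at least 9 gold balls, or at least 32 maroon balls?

79

Each of the 7 colors has its own threshold; avoid all of them simultaneously.
The worst case stops just short of every target: 1 silver, all 1 teal, 7 brown, 11 beige, 19 olive, 8 gold, 31 maroon — 1 + 1 + 7 + 11 + 19 + 8 + 31 = 78 balls.
One more ball must push some color to its target, so 78 + 1 = 79.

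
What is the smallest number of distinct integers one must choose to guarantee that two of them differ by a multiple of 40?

41

Use the pigeonhole principle on residue classes: two integers differ by a multiple of 40 exactly when they share a remainder mod 40.
There are 40 residue classes mod 40, so 40 integers can all lie in distinct classes.
One more integer must repeat a residue, giving a difference divisible by 40. So n = 40 + 1 = 41.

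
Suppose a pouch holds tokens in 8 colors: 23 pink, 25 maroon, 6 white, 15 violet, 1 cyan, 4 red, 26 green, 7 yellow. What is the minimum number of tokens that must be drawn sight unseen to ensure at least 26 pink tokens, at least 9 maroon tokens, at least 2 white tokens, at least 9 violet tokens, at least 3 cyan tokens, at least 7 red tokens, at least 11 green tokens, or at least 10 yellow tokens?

63

The worst case stops just short of every target: all 23 pink, 8 maroon, 1 white, 8 violet, all 1 cyan, all 4 red, 10 green, all 7 yellow — 23 + 8 + 1 + 8 + 1 + 4 + 10 + 7 = 62 tokens.
One more token must push some color to its target, so 62 + 1 = 63.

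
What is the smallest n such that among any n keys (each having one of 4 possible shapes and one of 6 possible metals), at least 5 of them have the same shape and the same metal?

97

There are 4 × 6 = 24 (shape, metal) combinations acting as pigeonholes.
With 24 × 4 = 96 keys we could place exactly 4 in each, with no (shape, metal) pair reaching 5.
One more forces some (shape, metal) pair to hold 5, so 96 + 1 = 97.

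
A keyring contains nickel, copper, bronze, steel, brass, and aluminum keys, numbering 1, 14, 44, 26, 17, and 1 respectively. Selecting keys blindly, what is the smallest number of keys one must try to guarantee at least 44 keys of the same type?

103

Treat the 6 types as pigeonholes.
In the worst case we take at most 43 of each type, but all 1 nickel, all 14 copper, all 26 steel, all 17 brass, and all 1 aluminum (fewer than 43), giving 1 + 14 + 43 + 26 + 17 + 1 = 102.
One more key then forces some type to 44, so 102 + 1 = 103.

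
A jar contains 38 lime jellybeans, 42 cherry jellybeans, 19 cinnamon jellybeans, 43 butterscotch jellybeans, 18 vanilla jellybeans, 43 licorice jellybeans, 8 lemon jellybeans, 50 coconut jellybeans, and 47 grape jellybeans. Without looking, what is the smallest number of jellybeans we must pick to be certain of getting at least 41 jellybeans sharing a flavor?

Treat the 9 flavors as pigeonholes.
In the worst case we take at most 40 of each flavor, but all 38 lime, all 19 cinnamon, all 18 vanilla, and all 8 lemon (fewer than 40), giving 38 + 40 + 19 + 40 + 18 + 40 + 8 + 40 + 40 = 283.
One more jellybean then forces some flavor to 41, so 283 + 1 = 284.

284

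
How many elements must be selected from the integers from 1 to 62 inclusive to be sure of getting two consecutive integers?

32

Partition {1, …, 62} into 31 pairs: {1,2}, {3,4}, …, {61,62}.
Choosing 31 integers — say the 31 even numbers 2, 4, …, 62 — takes one from each pair and avoids the property.
Choosing 32 forces two into the same pair by pigeonhole, and those are consecutive. So 32.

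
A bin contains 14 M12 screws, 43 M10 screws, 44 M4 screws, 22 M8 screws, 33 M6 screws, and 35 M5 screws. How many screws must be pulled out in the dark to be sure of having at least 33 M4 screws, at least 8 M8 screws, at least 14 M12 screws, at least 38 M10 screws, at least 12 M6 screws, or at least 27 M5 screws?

The worst case stops just short of every target: 13 M12, 37 M10, 32 M4, 7 M8, 11 M6, 26 M5 — 13 + 37 + 32 + 7 + 11 + 26 = 126 screws.
One more screw must push some size to its target, so 126 + 1 = 127.

127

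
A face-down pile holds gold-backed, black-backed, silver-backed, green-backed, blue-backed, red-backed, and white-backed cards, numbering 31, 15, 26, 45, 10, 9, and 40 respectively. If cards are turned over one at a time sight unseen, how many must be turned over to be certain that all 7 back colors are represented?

168

The hardest back color to obtain is red-backed: we could draw every other card first — 176 − 9 = 167 cards — without a single red-backed one.
The next draw must be red-backed, so 167 + 1 = 168.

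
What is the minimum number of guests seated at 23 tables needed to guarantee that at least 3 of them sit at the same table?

There are 23 tables acting as pigeonholes.
With 23 × 2 = 46 guests we could place exactly 2 in each, with no class reaching 3.
One more forces some class to hold 3, so 46 + 1 = 47.

47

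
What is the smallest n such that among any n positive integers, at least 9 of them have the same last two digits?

There are 100 possible two-digit endings acting as pigeonholes.
With 100 × 8 = 800 positive integers we could place exactly 8 in each, with no class reaching 9.
One more forces some class to hold 9, so 800 + 1 = 801.

801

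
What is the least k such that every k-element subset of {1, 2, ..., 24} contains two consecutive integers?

13

Partition {1, …, 24} into 12 pairs: {1,2}, {3,4}, …, {23,24}.
Choosing 12 integers — say the 12 even numbers 2, 4, …, 24 — takes one from each pair and avoids the property.
Choosing 13 forces two into the same pair by pigeonhole, and those are consecutive. So 13.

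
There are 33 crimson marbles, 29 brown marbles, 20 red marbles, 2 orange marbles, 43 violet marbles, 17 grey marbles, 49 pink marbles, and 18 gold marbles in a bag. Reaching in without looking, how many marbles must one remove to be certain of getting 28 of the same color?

Treat the 8 colors as pigeonholes.
In the worst case we take at most 27 of each color, but all 20 red, all 2 orange, all 17 grey, and all 18 gold (fewer than 27), giving 27 + 27 + 20 + 2 + 27 + 17 + 27 + 18 = 165.
One more marble then forces some color to 28, so 165 + 1 = 166.

166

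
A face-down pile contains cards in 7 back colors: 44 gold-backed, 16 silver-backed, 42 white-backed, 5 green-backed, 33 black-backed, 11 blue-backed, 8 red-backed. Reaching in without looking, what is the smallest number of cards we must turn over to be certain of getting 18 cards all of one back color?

92

In the worst case we take at most 17 of each back color, but all 16 silver-backed, all 5 green-backed, all 11 blue-backed, and all 8 red-backed (fewer than 17), giving 17 + 16 + 17 + 5 + 17 + 11 + 8 = 91.
One more card then forces some back color to 18, so 91 + 1 = 92.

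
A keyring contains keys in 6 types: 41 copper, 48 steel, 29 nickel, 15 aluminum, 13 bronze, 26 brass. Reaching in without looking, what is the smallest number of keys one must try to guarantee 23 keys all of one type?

Treat the 6 types as pigeonholes.
In the worst case we take at most 22 of each type, but all 15 aluminum and all 13 bronze (fewer than 22), giving 22 + 22 + 22 + 15 + 13 + 22 = 116.
One more key then forces some type to 23, so 116 + 1 = 117.

117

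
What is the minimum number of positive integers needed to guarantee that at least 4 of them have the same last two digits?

301

There are 100 possible two-digit endings acting as pigeonholes.
With 100 × 3 = 300 positive integers we could place exactly 3 in each, with no class reaching 4.
One more forces some class to hold 4, so 300 + 1 = 301.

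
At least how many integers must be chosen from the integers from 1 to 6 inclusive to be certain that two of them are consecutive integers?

4

Partition {1, …, 6} into 3 pairs: {1,2}, {3,4}, …, {5,6}.
Choosing 3 integers — say the 3 even numbers 2, 4, …, 6 — takes one from each pair and avoids the property.
Choosing 4 forces two into the same pair by pigeonhole, and those are consecutive. So 4.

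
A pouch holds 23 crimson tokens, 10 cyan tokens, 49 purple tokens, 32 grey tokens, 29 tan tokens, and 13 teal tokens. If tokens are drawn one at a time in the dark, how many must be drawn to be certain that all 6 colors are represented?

147

The hardest color to obtain is cyan: we could draw every other token first — 156 − 10 = 146 tokens — without a single cyan one.
The next draw must be cyan, so 146 + 1 = 147.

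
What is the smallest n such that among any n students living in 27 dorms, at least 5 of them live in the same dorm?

There are 27 dorms acting as pigeonholes.
With 27 × 4 = 108 students we could place exactly 4 in each, with no class reaching 5.
One more forces some class to hold 5, so 108 + 1 = 109.

109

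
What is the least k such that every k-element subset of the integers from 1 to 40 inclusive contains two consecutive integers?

Partition {1, …, 40} into 20 pairs: {1,2}, {3,4}, …, {39,40}.
Choosing 20 integers — say the 20 even numbers 2, 4, …, 40 — takes one from each pair and avoids the property.
Choosing 21 forces two into the same pair by pigeonhole, and those are consecutive. So 21.

21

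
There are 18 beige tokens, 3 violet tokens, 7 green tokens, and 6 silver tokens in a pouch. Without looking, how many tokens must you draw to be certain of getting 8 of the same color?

24

In the worst case we take at most 7 of each color, but all 3 violet and all 6 silver (fewer than 7), giving 7 + 3 + 7 + 6 = 23.
One more token then forces some color to 8, so 23 + 1 = 24.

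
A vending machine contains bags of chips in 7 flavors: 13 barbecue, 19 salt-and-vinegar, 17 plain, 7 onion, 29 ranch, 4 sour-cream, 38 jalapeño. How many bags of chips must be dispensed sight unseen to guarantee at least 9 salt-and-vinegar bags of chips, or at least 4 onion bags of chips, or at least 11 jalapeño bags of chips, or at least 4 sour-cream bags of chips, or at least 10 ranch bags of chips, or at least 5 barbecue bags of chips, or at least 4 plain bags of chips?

Each of the 7 flavors has its own threshold; avoid all of them simultaneously.
The worst case stops just short of every target: 4 barbecue, 8 salt-and-vinegar, 3 plain, 3 onion, 9 ranch, 3 sour-cream, 10 jalapeño — 4 + 8 + 3 + 3 + 9 + 3 + 10 = 40 bags of chips.
One more bag of chips must push some flavor to its target, so 40 + 1 = 41.

41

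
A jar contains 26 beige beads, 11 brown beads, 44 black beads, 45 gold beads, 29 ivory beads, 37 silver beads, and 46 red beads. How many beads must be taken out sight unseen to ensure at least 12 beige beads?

The worst case draws every non-beige bead first: 11 + 44 + 45 + 29 + 37 + 46 = 212.
The next 12 draws are then forced to be beige, giving 212 + 12 = 224.

224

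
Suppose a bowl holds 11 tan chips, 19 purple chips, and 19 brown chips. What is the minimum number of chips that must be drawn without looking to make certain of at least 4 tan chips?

42

The worst case draws every non-tan chip first: 19 + 19 = 38.
The next 4 draws are then forced to be tan, giving 38 + 4 = 42.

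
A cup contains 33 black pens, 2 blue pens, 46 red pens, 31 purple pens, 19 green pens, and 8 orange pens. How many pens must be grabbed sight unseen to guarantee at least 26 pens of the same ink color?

In the worst case we take at most 25 of each ink color, but all 2 blue, all 19 green, and all 8 orange (fewer than 25), giving 25 + 2 + 25 + 25 + 19 + 8 = 104.
One more pen then forces some ink color to 26, so 104 + 1 = 105.

105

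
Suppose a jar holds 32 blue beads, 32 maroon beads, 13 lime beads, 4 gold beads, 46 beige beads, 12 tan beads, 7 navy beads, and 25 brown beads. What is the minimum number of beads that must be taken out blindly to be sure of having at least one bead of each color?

168

The hardest color to obtain is gold: we could draw every other bead first — 171 − 4 = 167 beads — without a single gold one.
The next draw must be gold, so 167 + 1 = 168.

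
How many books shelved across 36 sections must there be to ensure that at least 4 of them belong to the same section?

109

There are 36 sections acting as pigeonholes.
With 36 × 3 = 108 books we could place exactly 3 in each, with no class reaching 4.
One more forces some class to hold 4, so 108 + 1 = 109.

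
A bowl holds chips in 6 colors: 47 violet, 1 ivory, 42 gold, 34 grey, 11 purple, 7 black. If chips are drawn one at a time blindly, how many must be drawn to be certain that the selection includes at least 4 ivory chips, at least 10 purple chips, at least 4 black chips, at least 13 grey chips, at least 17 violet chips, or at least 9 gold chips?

The worst case stops just short of every target: 16 violet, all 1 ivory, 8 gold, 12 grey, 9 purple, 3 black — 16 + 1 + 8 + 12 + 9 + 3 = 49 chips.
One more chip must push some color to its target, so 49 + 1 = 50.

50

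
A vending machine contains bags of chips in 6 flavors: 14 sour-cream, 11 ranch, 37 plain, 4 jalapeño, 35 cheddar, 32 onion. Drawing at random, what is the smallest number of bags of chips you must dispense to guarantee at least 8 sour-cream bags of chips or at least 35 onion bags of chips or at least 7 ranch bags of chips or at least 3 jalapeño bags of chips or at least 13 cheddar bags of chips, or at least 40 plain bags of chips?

97

The worst case stops just short of every target: 7 sour-cream, 6 ranch, all 37 plain, 2 jalapeño, 12 cheddar, all 32 onion — 7 + 6 + 37 + 2 + 12 + 32 = 96 bags of chips.
One more bag of chips must push some flavor to its target, so 96 + 1 = 97.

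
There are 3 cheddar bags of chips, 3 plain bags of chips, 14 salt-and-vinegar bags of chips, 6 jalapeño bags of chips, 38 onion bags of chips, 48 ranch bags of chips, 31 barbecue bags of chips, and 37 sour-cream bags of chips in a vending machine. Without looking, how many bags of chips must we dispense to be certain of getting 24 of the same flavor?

119

In the worst case we take at most 23 of each flavor, but all 3 cheddar, all 3 plain, all 14 salt-and-vinegar, and all 6 jalapeño (fewer than 23), giving 3 + 3 + 14 + 6 + 23 + 23 + 23 + 23 = 118.
One more bag of chips then forces some flavor to 24, so 118 + 1 = 119.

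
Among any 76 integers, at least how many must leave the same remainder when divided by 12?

7

The 76 integers fall into 12 residue classes modulo 12.
If each of the 12 residue classes modulo 12 held at most 6, the total would be at most 12 × 6 = 72 < 76, a contradiction.
So at least one holds ⌈76/12⌉ = 7.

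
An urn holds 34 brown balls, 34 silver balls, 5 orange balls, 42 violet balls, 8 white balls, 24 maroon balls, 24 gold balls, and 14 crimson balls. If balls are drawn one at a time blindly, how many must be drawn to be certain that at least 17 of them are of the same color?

108

In the worst case we take at most 16 of each color, but all 5 orange, all 8 white, and all 14 crimson (fewer than 16), giving 16 + 16 + 5 + 16 + 8 + 16 + 16 + 14 = 107.
One more ball then forces some color to 17, so 107 + 1 = 108.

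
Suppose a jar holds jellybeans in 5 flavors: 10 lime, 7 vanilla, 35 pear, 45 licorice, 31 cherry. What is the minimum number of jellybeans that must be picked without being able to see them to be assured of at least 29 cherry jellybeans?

The worst case draws every non-cherry jellybean first: 10 + 7 + 35 + 45 = 97.
The next 29 draws are then forced to be cherry, giving 97 + 29 = 126.

126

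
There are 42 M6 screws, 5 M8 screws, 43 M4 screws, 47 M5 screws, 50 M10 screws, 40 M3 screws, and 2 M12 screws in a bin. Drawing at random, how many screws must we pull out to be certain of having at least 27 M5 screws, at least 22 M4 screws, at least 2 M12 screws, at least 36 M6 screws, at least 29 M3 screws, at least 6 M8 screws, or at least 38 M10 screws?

154

Each of the 7 sizes has its own threshold; avoid all of them simultaneously.
The worst case stops just short of every target: 35 M6, 5 M8, 21 M4, 26 M5, 37 M10, 28 M3, 1 M12 — 35 + 5 + 21 + 26 + 37 + 28 + 1 = 153 screws.
One more screw must push some size to its target, so 153 + 1 = 154.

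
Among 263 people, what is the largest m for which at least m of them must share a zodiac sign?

22

If each of the 12 zodiac signs held at most 21, the total would be at most 12 × 21 = 252 < 263, a contradiction.
So at least one holds ⌈263/12⌉ = 22.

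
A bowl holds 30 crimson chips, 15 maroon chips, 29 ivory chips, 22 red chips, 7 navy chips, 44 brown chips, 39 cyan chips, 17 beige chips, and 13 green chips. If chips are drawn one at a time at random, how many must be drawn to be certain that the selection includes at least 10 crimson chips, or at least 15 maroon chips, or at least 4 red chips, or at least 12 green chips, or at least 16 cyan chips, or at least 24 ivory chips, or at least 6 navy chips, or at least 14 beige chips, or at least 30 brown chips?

The worst case stops just short of every target: 9 crimson, 14 maroon, 23 ivory, 3 red, 5 navy, 29 brown, 15 cyan, 13 beige, 11 green — 9 + 14 + 23 + 3 + 5 + 29 + 15 + 13 + 11 = 122 chips.
One more chip must push some color to its target, so 122 + 1 = 123.

123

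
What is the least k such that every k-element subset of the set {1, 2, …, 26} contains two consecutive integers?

Partition {1, …, 26} into 13 pairs: {1,2}, {3,4}, …, {25,26}.
Choosing 13 integers — say the 13 even numbers 2, 4, …, 26 — takes one from each pair and avoids the property.
Choosing 14 forces two into the same pair by pigeonhole, and those are consecutive. So 14.

14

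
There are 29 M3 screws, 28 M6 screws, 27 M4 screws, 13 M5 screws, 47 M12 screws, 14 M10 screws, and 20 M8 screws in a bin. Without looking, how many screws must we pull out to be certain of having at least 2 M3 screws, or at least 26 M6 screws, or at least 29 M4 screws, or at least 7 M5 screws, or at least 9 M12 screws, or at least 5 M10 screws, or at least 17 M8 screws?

88

The worst case stops just short of every target: 1 M3, 25 M6, all 27 M4, 6 M5, 8 M12, 4 M10, 16 M8 — 1 + 25 + 27 + 6 + 8 + 4 + 16 = 87 screws.
One more screw must push some size to its target, so 87 + 1 = 88.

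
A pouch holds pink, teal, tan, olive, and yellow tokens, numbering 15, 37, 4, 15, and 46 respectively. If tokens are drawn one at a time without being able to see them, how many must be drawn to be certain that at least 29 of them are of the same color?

In the worst case we take at most 28 of each color, but all 15 pink, all 4 tan, and all 15 olive (fewer than 28), giving 15 + 28 + 4 + 15 + 28 = 90.
One more token then forces some color to 29, so 90 + 1 = 91.

91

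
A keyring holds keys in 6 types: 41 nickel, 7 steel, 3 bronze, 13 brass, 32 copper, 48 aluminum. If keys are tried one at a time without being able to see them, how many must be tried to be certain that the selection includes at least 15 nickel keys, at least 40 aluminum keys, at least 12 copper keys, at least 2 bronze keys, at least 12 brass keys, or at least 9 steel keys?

84

The worst case stops just short of every target: 14 nickel, all 7 steel, 1 bronze, 11 brass, 11 copper, 39 aluminum — 14 + 7 + 1 + 11 + 11 + 39 = 83 keys.
One more key must push some type to its target, so 83 + 1 = 84.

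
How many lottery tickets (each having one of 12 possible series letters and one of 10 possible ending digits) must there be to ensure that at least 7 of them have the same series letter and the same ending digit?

There are 12 × 10 = 120 (series letter, ending digit) combinations acting as pigeonholes.
With 120 × 6 = 720 lottery tickets we could place exactly 6 in each, with no (series letter, ending digit) pair reaching 7.
One more forces some (series letter, ending digit) pair to hold 7, so 720 + 1 = 721.

721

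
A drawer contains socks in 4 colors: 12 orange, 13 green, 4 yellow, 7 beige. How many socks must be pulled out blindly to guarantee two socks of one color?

5

Treat the 4 colors as pigeonholes.
The worst case takes 1 sock of each color without reaching 2 of any: 4 × 1 = 4.
The next sock must bring some color to 2, so 4 + 1 = 5.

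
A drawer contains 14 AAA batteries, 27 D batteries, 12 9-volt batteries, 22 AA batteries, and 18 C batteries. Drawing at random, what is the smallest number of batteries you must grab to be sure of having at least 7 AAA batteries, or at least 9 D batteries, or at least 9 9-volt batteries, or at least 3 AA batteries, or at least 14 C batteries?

The worst case stops just short of every target: 6 AAA, 8 D, 8 9-volt, 2 AA, 13 C — 6 + 8 + 8 + 2 + 13 = 37 batteries.
One more battery must push some type to its target, so 37 + 1 = 38.

38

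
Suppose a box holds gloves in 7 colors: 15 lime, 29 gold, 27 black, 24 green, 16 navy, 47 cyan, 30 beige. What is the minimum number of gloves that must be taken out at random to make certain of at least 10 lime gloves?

183

To avoid lime gloves as long as possible, exhaust the other 6 colors first.
The worst case draws every non-lime glove first: 29 + 27 + 24 + 16 + 47 + 30 = 173.
The next 10 draws are then forced to be lime, giving 173 + 10 = 183.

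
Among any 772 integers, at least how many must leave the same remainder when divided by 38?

The 772 integers fall into 38 residue classes modulo 38.
If each of the 38 residue classes modulo 38 held at most 20, the total would be at most 38 × 20 = 760 < 772, a contradiction.
So at least one holds ⌈772/38⌉ = 21.

21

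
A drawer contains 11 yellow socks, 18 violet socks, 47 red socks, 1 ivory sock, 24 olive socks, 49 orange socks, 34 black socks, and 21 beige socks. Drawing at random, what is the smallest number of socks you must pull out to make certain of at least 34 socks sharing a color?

In the worst case we take at most 33 of each color, but all 11 yellow, all 18 violet, all 1 ivory, all 24 olive, and all 21 beige (fewer than 33), giving 11 + 18 + 33 + 1 + 24 + 33 + 33 + 21 = 174.
One more sock then forces some color to 34, so 174 + 1 = 175.

175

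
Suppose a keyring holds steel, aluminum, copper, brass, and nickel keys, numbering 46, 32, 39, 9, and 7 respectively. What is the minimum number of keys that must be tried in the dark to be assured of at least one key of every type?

127

The hardest type to obtain is nickel: we could draw every other key first — 133 − 7 = 126 keys — without a single nickel one.
The next draw must be nickel, so 126 + 1 = 127.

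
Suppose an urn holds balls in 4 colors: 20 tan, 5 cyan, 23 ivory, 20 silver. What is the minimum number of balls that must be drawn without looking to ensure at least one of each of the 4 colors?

64

The hardest color to obtain is cyan: we could draw every other ball first — 68 − 5 = 63 balls — without a single cyan one.
The next draw must be cyan, so 63 + 1 = 64.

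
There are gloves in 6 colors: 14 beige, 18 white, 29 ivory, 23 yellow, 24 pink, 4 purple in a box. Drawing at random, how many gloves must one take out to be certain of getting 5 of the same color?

25

Treat the 6 colors as pigeonholes.
The worst case takes 4 gloves of each color without reaching 5 of any: 6 × 4 = 24.
The next glove must bring some color to 5, so 24 + 1 = 25.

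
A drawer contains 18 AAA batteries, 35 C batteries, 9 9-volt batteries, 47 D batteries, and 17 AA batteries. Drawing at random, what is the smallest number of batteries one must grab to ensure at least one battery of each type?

The hardest type to obtain is 9-volt: we could draw every other battery first — 126 − 9 = 117 batteries — without a single 9-volt one.
The next draw must be 9-volt, so 117 + 1 = 118.

118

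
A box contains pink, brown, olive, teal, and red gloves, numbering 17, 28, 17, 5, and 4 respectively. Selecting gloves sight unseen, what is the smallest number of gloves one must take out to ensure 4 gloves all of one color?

The worst case takes 3 gloves of each color without reaching 4 of any: 5 × 3 = 15.
The next glove must bring some color to 4, so 15 + 1 = 16.

16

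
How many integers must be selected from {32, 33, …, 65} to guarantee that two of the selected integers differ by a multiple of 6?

7

Group the integers by remainder mod 6; there are 6 residue classes, each nonempty in this range.
Choosing one from each class (6 integers) avoids any shared remainder.
One more choice must repeat a class, so two differ by a multiple of 6. Hence 6 + 1 = 7.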